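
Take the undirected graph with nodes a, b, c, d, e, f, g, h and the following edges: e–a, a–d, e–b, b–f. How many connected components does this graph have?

4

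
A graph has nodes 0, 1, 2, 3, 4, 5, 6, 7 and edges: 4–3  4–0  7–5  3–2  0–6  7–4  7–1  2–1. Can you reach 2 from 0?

Yes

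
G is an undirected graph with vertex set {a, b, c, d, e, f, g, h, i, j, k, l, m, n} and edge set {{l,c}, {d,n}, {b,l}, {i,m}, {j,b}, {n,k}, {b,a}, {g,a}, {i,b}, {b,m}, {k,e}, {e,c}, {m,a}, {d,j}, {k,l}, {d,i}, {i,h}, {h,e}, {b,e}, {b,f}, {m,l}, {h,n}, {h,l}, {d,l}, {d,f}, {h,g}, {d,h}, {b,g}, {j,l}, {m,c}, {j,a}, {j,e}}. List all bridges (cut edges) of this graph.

none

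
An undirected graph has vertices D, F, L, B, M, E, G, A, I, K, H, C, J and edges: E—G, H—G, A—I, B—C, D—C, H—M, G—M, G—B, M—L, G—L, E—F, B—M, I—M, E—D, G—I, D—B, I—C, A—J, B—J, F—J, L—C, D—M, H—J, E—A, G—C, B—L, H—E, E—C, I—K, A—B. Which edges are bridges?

The edges on the cycle E-G-I-A-E are not bridges since each lies on that cycle.
But removing K—I disconnects K from I — this is a bridge.

I-K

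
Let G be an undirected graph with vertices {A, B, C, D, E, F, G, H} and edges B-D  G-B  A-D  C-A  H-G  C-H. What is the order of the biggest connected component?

E is isolated — a component by itself.
F is isolated — a component by itself.
Starting from A we can reach A, B, C, D, G, H. That is one component of size 6.
The largest has 6 vertices.

6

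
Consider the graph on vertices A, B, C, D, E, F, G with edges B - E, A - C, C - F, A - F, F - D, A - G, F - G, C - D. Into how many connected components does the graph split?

Starting from B we can reach B, E. That is one component of size 2.
Starting from A we can reach A, C, D, F, G. That is one component of size 5.
Total: 2 components.

2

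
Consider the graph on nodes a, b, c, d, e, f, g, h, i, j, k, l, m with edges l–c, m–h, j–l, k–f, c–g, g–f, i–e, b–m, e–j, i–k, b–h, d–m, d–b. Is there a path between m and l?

No

The component containing m is {b, d, h, m}, and l is not in it.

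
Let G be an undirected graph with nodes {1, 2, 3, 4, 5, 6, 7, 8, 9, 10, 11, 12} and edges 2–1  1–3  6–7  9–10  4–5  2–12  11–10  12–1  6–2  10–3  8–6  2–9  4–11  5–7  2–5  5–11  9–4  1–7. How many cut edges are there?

1

The edges on the cycle 2-12-1-2 are not bridges since each lies on that cycle.
But removing 8–6 disconnects 8 from 6 — this is a bridge.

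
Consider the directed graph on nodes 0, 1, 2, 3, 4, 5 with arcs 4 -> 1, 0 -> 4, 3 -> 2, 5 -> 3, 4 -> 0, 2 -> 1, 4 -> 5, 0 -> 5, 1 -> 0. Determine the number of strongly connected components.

{0, 1, 2, 3, 4, 5} are all mutually reachable — one SCC of size 6.
That gives 1 strongly connected component.

1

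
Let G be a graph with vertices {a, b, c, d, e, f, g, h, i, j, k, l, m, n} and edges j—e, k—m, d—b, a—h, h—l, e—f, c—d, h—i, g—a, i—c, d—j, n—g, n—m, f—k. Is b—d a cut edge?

Yes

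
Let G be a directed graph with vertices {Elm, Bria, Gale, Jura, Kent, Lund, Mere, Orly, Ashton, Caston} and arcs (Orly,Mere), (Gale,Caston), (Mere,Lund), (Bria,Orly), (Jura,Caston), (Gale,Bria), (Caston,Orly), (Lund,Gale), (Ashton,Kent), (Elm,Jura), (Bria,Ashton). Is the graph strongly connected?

There is no directed path from Orly to Elm, so the graph is not strongly connected.

No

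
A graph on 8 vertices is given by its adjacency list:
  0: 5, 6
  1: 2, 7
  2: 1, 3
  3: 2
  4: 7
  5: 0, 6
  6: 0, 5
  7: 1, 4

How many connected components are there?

2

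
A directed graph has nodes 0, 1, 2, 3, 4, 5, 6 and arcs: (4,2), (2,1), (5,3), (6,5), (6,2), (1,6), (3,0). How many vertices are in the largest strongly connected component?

3

{1, 2, 6} are all mutually reachable — one SCC of size 3.
{0} is an SCC by itself.
{5} is an SCC by itself.
{4} is an SCC by itself.
{3} is an SCC by itself.
The largest has 3 vertices.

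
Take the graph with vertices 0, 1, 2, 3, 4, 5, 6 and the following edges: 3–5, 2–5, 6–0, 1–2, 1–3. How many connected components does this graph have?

3

4 is isolated — a component by itself.
Starting from 0 we can reach 0, 6. That is one component of size 2.
Starting from 1 we can reach 1, 2, 3, 5. That is one component of size 4.
Total: 3 components.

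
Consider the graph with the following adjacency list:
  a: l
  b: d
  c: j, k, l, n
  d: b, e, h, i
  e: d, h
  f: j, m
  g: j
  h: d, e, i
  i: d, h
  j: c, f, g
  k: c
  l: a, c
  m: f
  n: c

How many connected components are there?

2

Starting from b we can reach b, d, e, h, i. That is one component of size 5.
Starting from a we can reach a, c, f, g, j, k, l, m, n. That is one component of size 9.
Total: 2 components.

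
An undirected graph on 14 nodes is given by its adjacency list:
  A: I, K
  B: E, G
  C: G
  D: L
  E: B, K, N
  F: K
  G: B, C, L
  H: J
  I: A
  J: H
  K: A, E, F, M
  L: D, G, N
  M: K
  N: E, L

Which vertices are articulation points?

A, E, G, K, L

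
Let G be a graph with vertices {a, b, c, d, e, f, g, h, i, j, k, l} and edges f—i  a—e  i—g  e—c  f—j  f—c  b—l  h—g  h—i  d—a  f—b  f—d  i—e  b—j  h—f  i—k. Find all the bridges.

b-l, i-k

The edges on the cycle f-d-a-e-c-f are not bridges since each lies on that cycle.
But removing b—l disconnects b from l; removing i—k disconnects i from k — these are bridges.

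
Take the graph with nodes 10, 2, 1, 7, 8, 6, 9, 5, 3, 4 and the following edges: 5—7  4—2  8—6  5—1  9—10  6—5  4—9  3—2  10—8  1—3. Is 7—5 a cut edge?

Removing 7—5 leaves no path between 7 and 5: the component count goes from 1 to 2. So it is a bridge.

Yes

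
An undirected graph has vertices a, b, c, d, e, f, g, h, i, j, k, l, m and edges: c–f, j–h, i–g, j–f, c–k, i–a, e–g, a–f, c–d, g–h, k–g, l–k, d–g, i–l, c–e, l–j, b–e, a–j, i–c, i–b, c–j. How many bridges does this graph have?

The edges on the cycle i-l-j-c-i are not bridges since each lies on that cycle.
Every edge lies on some cycle, so there are no bridges.

0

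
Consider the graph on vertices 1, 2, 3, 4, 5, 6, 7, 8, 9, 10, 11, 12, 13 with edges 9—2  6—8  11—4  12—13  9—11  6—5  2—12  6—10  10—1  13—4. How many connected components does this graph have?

4

3 is isolated — a component by itself.
7 is isolated — a component by itself.
Starting from 1 we can reach 1, 5, 6, 8, 10. That is one component of size 5.
Starting from 2 we can reach 2, 4, 9, 11, 12, 13. That is one component of size 6.
Total: 4 components.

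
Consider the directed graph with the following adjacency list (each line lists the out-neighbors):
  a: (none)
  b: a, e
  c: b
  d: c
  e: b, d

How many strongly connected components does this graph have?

{b, c, d, e} are all mutually reachable — one SCC of size 4.
{a} is an SCC by itself.
That gives 2 strongly connected components.

2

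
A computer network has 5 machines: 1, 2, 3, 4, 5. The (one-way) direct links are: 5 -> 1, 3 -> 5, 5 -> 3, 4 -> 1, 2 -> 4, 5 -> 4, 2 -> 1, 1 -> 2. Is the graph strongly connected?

No

There is no directed path from 2 to 5, so the graph is not strongly connected.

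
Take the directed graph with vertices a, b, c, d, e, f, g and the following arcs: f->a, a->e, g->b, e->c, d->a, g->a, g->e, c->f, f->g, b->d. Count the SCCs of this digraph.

{a, b, c, d, e, f, g} are all mutually reachable — one SCC of size 7.
That gives 1 strongly connected component.

1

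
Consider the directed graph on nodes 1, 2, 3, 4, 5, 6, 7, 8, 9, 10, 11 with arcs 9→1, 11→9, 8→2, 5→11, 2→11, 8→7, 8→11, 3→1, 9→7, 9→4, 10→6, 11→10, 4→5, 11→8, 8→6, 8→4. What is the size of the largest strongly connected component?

6

{2, 4, 5, 8, 9, 11} are all mutually reachable — one SCC of size 6.
{1} is an SCC by itself.
{7} is an SCC by itself.
{3} is an SCC by itself.
{10} is an SCC by itself.
(and 1 more singleton SCC)
The largest has 6 vertices.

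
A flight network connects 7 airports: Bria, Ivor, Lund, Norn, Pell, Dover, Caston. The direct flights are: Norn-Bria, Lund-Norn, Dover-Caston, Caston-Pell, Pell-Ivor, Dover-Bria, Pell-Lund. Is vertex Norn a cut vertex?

No

Deleting Norn leaves 1 component (was 1) (its neighbors Bria, Lund remain connected to each other), so Norn is not a cut vertex.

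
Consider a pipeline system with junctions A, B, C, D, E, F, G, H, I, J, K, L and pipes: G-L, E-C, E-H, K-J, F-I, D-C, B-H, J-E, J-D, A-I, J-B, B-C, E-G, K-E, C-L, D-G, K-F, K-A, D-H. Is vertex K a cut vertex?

Deleting K raises the number of components from 1 to 2, so K is a cut vertex.

Yes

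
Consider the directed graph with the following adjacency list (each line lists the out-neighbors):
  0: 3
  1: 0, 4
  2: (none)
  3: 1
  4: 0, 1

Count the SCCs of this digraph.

2

{0, 1, 3, 4} are all mutually reachable — one SCC of size 4.
{2} is an SCC by itself.
That gives 2 strongly connected components.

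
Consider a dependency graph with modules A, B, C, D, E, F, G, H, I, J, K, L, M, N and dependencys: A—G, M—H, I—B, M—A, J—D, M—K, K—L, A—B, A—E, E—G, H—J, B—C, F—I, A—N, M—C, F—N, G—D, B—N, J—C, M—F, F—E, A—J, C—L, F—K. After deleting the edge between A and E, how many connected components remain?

A and E are still connected via A-G-E, so the component count stays at 1.

1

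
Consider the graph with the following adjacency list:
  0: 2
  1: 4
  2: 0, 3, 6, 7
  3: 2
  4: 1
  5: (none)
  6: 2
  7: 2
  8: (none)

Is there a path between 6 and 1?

No

The component containing 6 is {0, 2, 3, 6, 7}, and 1 is not in it.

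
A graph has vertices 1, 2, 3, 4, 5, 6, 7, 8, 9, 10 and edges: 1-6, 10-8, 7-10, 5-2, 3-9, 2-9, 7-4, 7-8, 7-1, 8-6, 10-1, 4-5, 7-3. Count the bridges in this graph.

The edges on the cycle 7-4-5-2-9-3-7 are not bridges since each lies on that cycle.
Every edge lies on some cycle, so there are no bridges.

0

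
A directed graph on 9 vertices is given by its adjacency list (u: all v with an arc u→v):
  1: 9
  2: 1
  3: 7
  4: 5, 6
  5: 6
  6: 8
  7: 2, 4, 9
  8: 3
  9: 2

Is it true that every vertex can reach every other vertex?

No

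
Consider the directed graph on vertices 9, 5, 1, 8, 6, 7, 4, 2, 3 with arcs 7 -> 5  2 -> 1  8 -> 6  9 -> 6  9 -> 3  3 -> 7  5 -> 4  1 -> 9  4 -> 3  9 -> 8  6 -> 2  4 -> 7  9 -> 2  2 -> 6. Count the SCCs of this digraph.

2

{1, 2, 6, 8, 9} are all mutually reachable — one SCC of size 5.
{3, 4, 5, 7} are all mutually reachable — one SCC of size 4.
That gives 2 strongly connected components.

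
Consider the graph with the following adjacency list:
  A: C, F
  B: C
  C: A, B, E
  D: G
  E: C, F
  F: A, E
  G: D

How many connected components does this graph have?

2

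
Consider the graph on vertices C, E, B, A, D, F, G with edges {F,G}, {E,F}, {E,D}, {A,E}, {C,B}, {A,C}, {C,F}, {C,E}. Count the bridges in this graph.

3

The edges on the cycle A-C-E-A are not bridges since each lies on that cycle.
But removing G—F disconnects G from F; removing C—B disconnects C from B; removing D—E disconnects D from E — these are bridges.
That makes 3 bridges.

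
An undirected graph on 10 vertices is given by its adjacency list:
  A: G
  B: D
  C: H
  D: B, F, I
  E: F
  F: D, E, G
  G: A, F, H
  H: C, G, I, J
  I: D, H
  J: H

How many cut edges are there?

The edges on the cycle I-D-F-G-H-I are not bridges since each lies on that cycle.
But removing H-J disconnects H from J; removing D-B disconnects D from B; removing G-A disconnects G from A; removing F-E disconnects F from E — these are bridges.
In total 5 edges are bridges.

5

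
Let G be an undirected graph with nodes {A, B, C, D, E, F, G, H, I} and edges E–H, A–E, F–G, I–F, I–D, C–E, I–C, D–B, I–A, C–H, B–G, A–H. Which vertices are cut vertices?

I

Removing I increases the component count from 1 to 2, so I is a cut vertex.
By contrast removing A leaves 1 component; it is not a cut vertex. No other vertex is a cut vertex either.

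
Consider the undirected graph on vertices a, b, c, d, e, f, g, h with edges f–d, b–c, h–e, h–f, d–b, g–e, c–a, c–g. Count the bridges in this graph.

1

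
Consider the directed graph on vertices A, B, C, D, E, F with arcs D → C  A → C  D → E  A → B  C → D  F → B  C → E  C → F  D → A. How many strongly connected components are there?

4

{A, C, D} are all mutually reachable — one SCC of size 3.
{F} is an SCC by itself.
{B} is an SCC by itself.
{E} is an SCC by itself.
That gives 4 strongly connected components.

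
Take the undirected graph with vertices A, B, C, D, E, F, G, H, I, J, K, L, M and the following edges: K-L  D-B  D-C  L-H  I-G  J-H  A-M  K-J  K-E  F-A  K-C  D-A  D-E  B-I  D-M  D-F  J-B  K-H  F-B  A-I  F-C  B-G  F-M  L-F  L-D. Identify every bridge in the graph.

none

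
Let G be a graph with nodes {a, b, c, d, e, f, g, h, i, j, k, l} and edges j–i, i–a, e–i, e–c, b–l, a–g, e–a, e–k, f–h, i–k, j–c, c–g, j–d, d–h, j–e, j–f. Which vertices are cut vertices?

j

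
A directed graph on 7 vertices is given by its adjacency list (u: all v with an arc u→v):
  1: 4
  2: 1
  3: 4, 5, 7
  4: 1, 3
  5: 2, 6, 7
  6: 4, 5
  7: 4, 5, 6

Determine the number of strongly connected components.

{1, 2, 3, 4, 5, 6, 7} are all mutually reachable — one SCC of size 7.
That gives 1 strongly connected component.

1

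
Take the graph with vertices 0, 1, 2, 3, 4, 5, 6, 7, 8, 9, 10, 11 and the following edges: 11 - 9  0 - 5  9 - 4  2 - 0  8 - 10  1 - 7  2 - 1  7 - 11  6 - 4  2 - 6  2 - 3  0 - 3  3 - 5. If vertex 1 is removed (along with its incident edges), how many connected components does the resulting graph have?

With 1 gone, the remaining components are: {8, 10}; {0, 2, 3, 4, 5, 6, 7, 9, 11}.
That is 2 components.

2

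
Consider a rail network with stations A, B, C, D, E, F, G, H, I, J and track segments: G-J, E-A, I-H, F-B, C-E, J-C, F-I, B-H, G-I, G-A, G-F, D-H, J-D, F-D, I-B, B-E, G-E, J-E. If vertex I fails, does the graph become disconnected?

No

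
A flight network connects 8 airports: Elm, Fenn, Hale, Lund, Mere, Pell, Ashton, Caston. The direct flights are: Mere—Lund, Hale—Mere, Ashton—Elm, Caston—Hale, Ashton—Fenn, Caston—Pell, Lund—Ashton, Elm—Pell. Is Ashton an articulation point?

Yes

Deleting Ashton raises the number of components from 1 to 2, so Ashton is a cut vertex.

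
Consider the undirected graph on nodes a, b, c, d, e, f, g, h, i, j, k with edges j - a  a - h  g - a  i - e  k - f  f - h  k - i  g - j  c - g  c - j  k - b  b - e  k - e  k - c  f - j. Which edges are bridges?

The edges on the cycle k-b-e-k are not bridges since each lies on that cycle.
Every edge lies on some cycle, so there are no bridges.

none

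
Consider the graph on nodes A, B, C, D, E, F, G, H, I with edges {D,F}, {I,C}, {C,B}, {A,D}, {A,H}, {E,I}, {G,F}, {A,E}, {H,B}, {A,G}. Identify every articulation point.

A

Removing A increases the component count from 1 to 2, so A is a cut vertex.
By contrast removing I leaves 1 component; it is not a cut vertex. No other vertex is a cut vertex either.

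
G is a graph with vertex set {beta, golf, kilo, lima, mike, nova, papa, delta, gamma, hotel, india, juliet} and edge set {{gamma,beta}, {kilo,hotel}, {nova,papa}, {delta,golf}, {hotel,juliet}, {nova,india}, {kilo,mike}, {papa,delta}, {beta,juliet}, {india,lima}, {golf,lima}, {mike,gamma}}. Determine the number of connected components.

Starting from golf we can reach golf, lima, nova, papa, delta, india. That is one component of size 6.
Starting from beta we can reach beta, kilo, mike, gamma, hotel, juliet. That is one component of size 6.
Total: 2 components.

2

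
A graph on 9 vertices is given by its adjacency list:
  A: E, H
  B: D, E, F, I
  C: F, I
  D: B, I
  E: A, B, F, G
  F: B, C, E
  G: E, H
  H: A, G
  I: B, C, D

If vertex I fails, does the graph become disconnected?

Deleting I leaves 1 component (was 1) (its neighbors B, C, D remain connected to each other), so I is not a cut vertex.

No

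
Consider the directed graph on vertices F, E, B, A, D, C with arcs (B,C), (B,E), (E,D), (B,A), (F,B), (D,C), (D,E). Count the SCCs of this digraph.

5

{D, E} are all mutually reachable — one SCC of size 2.
{B} is an SCC by itself.
{A} is an SCC by itself.
{C} is an SCC by itself.
{F} is an SCC by itself.
That gives 5 strongly connected components.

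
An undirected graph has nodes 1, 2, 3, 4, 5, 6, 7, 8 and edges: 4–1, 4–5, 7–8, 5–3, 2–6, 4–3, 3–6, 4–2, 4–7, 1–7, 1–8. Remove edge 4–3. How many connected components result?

4 and 3 are still connected via 4-5-3, so the component count stays at 1.

1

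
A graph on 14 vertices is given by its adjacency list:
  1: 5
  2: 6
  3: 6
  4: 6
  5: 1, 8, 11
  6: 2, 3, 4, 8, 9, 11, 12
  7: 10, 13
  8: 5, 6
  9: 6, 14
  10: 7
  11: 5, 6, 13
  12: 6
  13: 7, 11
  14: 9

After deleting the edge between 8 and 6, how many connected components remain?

1

8 and 6 are still connected via 8-5-11-6, so the component count stays at 1.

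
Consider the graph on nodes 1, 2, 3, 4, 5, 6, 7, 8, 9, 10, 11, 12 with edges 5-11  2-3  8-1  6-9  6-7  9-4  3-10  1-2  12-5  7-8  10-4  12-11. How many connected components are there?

Starting from 5 we can reach 5, 11, 12. That is one component of size 3.
Starting from 1 we can reach 1, 2, 3, 4, 6, 7, 8, 9, 10. That is one component of size 9.
Total: 2 components.

2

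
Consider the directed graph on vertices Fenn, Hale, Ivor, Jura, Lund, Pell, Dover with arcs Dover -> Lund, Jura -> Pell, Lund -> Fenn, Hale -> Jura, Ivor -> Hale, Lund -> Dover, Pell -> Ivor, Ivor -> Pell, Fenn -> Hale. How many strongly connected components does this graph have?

3

{Hale, Ivor, Jura, Pell} are all mutually reachable — one SCC of size 4.
{Lund, Dover} are all mutually reachable — one SCC of size 2.
{Fenn} is an SCC by itself.
That gives 3 strongly connected components.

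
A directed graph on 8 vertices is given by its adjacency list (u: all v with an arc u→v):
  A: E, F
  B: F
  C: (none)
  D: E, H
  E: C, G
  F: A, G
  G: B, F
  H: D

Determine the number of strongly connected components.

3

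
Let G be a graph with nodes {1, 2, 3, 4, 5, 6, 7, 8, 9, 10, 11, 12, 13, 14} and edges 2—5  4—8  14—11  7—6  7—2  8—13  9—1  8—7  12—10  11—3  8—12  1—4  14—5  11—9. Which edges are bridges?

The edges on the cycle 14-11-9-1-4-8-7-2-5-14 are not bridges since each lies on that cycle.
But removing 11—3 disconnects 11 from 3; removing 6—7 disconnects 6 from 7; removing 13—8 disconnects 13 from 8; removing 12—10 disconnects 12 from 10 — these are bridges.
In total 5 edges are bridges.

10-12, 11-3, 12-8, 13-8, 6-7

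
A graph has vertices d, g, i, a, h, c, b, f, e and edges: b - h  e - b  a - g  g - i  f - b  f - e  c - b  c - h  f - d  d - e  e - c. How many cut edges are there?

2

The edges on the cycle f-d-e-f are not bridges since each lies on that cycle.
But removing a - g disconnects a from g; removing i - g disconnects i from g — these are bridges.
That makes 2 bridges.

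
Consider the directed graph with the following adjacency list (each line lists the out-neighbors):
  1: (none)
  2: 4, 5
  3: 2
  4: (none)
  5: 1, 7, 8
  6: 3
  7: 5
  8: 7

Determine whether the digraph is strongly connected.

There is no directed path from 1 to 3, so the graph is not strongly connected.

No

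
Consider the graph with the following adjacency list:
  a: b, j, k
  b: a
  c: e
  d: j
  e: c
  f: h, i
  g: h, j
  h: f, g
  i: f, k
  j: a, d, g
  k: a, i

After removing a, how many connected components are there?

3

With a gone, the remaining components are: {b}; {c, e}; {d, f, g, h, i, j, k}.
That is 3 components.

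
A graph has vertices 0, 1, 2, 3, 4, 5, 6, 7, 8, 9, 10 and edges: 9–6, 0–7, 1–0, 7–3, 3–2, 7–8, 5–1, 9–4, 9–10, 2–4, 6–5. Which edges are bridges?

The edges on the cycle 9-6-5-1-0-7-3-2-4-9 are not bridges since each lies on that cycle.
But removing 8–7 disconnects 8 from 7; removing 9–10 disconnects 9 from 10 — these are bridges.

10-9, 7-8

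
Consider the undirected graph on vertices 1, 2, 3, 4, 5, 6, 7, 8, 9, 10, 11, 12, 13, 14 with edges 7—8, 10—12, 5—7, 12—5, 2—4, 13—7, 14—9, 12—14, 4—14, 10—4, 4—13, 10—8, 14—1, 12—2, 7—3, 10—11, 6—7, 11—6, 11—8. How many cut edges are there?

3

The edges on the cycle 10-11-6-7-13-4-2-12-10 are not bridges since each lies on that cycle.
But removing 7—3 disconnects 7 from 3; removing 1—14 disconnects 1 from 14; removing 9—14 disconnects 9 from 14 — these are bridges.
That makes 3 bridges.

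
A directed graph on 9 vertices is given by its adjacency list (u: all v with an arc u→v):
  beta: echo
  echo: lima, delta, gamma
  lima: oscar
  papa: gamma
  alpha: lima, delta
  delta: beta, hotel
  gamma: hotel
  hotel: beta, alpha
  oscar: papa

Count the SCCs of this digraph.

{beta, echo, lima, papa, alpha, delta, gamma, hotel, oscar} are all mutually reachable — one SCC of size 9.
That gives 1 strongly connected component.

1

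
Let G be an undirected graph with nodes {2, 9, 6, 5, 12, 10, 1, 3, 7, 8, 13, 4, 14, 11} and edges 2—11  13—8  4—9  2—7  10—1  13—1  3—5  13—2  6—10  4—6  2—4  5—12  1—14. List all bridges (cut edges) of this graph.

1-14, 11-2, 12-5, 13-8, 2-7, 3-5, 4-9

The edges on the cycle 13-2-4-6-10-1-13 are not bridges since each lies on that cycle.
But removing 9—4 disconnects 9 from 4; removing 2—7 disconnects 2 from 7; removing 13—8 disconnects 13 from 8; removing 3—5 disconnects 3 from 5 — these are bridges.
In total 7 edges are bridges.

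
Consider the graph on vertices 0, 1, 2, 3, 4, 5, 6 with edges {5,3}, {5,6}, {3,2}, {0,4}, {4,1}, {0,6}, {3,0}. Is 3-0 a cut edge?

After removing 3-0, the path 3-5-6-0 still connects them, so the edge is not a bridge.

No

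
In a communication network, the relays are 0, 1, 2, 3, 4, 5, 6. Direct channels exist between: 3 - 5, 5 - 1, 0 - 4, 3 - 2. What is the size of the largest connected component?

6 is isolated — a component by itself.
Starting from 0 we can reach 0, 4. That is one component of size 2.
Starting from 1 we can reach 1, 2, 3, 5. That is one component of size 4.
The largest has 4 vertices.

4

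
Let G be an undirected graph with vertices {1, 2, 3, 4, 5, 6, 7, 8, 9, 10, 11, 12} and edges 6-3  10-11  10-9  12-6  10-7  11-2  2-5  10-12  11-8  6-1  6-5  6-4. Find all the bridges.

The edges on the cycle 10-11-2-5-6-12-10 are not bridges since each lies on that cycle.
But removing 6-3 disconnects 6 from 3; removing 8-11 disconnects 8 from 11; removing 6-4 disconnects 6 from 4; removing 10-9 disconnects 10 from 9 — these are bridges.
In total 6 edges are bridges.

1-6, 10-7, 10-9, 11-8, 3-6, 4-6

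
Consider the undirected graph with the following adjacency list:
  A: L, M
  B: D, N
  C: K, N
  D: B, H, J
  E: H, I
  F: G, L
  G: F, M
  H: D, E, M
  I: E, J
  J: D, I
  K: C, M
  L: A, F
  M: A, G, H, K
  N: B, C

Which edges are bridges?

none

The edges on the cycle M-K-C-N-B-D-J-I-E-H-M are not bridges since each lies on that cycle.
Every edge lies on some cycle, so there are no bridges.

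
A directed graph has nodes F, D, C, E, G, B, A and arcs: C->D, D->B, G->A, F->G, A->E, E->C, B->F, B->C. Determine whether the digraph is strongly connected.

Yes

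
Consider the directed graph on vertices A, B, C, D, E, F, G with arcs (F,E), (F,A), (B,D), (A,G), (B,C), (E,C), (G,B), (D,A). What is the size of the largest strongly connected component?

{A, B, D, G} are all mutually reachable — one SCC of size 4.
{C} is an SCC by itself.
{F} is an SCC by itself.
{E} is an SCC by itself.
The largest has 4 vertices.

4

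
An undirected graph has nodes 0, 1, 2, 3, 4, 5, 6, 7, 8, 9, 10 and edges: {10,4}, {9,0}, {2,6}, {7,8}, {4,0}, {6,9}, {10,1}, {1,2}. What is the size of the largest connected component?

3 is isolated — a component by itself.
5 is isolated — a component by itself.
Starting from 7 we can reach 7, 8. That is one component of size 2.
Starting from 0 we can reach 0, 1, 2, 4, 6, 9, 10. That is one component of size 7.
The largest has 7 vertices.

7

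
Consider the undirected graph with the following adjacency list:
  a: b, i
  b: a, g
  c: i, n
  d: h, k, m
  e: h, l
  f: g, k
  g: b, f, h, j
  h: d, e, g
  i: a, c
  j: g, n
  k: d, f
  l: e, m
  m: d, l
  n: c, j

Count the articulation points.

1

Removing g increases the component count from 1 to 2, so g is a cut vertex.
By contrast removing d leaves 1 component; it is not a cut vertex. No other vertex is a cut vertex either.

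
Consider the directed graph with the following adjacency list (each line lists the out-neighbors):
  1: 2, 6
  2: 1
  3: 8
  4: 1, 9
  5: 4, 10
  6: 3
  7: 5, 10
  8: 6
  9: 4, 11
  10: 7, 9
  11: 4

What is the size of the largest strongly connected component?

3

{5, 7, 10} are all mutually reachable — one SCC of size 3.
{4, 9, 11} are all mutually reachable — one SCC of size 3.
{3, 6, 8} are all mutually reachable — one SCC of size 3.
{1, 2} are all mutually reachable — one SCC of size 2.
The largest has 3 vertices.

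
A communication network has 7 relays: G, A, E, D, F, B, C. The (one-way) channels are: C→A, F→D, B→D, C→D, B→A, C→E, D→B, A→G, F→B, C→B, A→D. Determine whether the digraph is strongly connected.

There is no directed path from F to C, so the graph is not strongly connected.

No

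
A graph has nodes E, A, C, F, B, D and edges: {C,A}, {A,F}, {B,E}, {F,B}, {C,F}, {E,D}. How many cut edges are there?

3

The edges on the cycle C-A-F-C are not bridges since each lies on that cycle.
But removing B–E disconnects B from E; removing F–B disconnects F from B; removing E–D disconnects E from D — these are bridges.
That makes 3 bridges.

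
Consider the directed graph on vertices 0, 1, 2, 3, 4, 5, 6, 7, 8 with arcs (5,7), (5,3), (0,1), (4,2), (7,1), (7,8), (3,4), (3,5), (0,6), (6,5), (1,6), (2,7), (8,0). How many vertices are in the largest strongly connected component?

9

{0, 1, 2, 3, 4, 5, 6, 7, 8} are all mutually reachable — one SCC of size 9.
The largest has 9 vertices.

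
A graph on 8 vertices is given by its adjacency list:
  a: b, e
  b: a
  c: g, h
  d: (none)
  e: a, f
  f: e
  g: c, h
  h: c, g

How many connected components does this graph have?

d is isolated — a component by itself.
Starting from c we can reach c, g, h. That is one component of size 3.
Starting from a we can reach a, b, e, f. That is one component of size 4.
Total: 3 components.

3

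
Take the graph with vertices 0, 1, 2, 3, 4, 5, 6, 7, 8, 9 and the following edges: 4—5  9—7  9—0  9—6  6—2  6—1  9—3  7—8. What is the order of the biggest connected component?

Starting from 4 we can reach 4, 5. That is one component of size 2.
Starting from 0 we can reach 0, 1, 2, 3, 6, 7, 8, 9. That is one component of size 8.
The largest has 8 vertices.

8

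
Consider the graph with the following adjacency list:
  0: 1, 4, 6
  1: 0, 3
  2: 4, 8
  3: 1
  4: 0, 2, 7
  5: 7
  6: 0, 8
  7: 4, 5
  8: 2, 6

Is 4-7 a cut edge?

Yes

Removing 4-7 leaves no path between 4 and 7: the component count goes from 1 to 2. So it is a bridge.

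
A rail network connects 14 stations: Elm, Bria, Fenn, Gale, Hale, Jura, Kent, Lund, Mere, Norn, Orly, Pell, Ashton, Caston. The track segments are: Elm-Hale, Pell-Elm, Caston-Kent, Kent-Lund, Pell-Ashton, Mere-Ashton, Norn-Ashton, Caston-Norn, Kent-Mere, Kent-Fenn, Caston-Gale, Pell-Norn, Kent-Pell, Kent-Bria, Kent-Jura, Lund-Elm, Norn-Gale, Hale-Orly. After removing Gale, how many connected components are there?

1

With Gale gone, the remaining components are: {Elm, Bria, Fenn, Hale, Jura, Kent, Lund, Mere, Norn, Orly, Pell, Ashton, Caston}.
That is 1 component.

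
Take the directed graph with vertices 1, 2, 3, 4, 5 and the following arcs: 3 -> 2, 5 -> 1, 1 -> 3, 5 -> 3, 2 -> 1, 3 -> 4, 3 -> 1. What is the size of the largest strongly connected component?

3

{1, 2, 3} are all mutually reachable — one SCC of size 3.
{4} is an SCC by itself.
{5} is an SCC by itself.
The largest has 3 vertices.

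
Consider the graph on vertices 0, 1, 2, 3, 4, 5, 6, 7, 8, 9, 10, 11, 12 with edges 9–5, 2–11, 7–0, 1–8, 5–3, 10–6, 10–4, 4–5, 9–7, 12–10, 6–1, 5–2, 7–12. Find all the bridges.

The edges on the cycle 9-7-12-10-4-5-9 are not bridges since each lies on that cycle.
But removing 6–10 disconnects 6 from 10; removing 6–1 disconnects 6 from 1; removing 1–8 disconnects 1 from 8; removing 7–0 disconnects 7 from 0 — these are bridges.
In total 7 edges are bridges.

0-7, 1-6, 1-8, 10-6, 11-2, 2-5, 3-5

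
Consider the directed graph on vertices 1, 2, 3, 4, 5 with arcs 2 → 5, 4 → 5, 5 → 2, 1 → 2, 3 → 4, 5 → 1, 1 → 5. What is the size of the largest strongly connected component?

3

{1, 2, 5} are all mutually reachable — one SCC of size 3.
{4} is an SCC by itself.
{3} is an SCC by itself.
The largest has 3 vertices.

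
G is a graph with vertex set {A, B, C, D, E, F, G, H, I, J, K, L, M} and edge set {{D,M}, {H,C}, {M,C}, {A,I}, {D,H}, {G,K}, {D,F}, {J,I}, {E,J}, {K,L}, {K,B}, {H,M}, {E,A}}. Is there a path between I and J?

Yes

From I we can reach A, E, I, J, which includes J.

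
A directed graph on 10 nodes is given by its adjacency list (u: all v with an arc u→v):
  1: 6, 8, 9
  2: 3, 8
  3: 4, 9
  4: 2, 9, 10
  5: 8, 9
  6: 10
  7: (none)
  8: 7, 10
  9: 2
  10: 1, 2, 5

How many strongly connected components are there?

2

{1, 2, 3, 4, 5, 6, 8, 9, 10} are all mutually reachable — one SCC of size 9.
{7} is an SCC by itself.
That gives 2 strongly connected components.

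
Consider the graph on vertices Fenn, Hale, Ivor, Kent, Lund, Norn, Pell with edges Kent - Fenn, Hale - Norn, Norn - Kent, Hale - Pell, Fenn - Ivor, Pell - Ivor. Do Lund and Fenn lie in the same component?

No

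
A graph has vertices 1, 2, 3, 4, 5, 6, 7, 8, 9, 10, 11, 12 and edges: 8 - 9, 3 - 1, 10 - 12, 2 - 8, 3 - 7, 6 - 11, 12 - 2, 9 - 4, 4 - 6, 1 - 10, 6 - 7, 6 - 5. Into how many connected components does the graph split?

Starting from 1 we can reach 1, 2, 3, 4, 5, 6, 7, 8, 9, 10, 11, 12. That is one component of size 12.
Total: 1 component.

1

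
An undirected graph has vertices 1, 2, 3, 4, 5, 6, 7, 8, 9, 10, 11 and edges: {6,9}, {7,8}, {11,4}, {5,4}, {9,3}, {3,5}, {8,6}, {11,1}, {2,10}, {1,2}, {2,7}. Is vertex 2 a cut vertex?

Yes

Deleting 2 raises the number of components from 1 to 2, so 2 is a cut vertex.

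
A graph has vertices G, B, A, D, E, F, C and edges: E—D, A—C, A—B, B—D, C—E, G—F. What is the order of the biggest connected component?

Starting from F we can reach F, G. That is one component of size 2.
Starting from A we can reach A, B, C, D, E. That is one component of size 5.
The largest has 5 vertices.

5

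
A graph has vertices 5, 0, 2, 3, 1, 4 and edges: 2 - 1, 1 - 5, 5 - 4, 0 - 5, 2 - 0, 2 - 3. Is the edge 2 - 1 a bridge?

After removing 2 - 1, the path 2-0-5-1 still connects them, so the edge is not a bridge.

No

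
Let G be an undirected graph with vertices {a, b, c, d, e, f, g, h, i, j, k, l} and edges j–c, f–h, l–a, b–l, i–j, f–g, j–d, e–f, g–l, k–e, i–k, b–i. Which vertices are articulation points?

f, i, j, l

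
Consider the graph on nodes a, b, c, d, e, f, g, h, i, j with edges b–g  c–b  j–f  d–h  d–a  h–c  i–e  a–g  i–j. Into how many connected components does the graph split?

2

Starting from e we can reach e, f, i, j. That is one component of size 4.
Starting from a we can reach a, b, c, d, g, h. That is one component of size 6.
Total: 2 components.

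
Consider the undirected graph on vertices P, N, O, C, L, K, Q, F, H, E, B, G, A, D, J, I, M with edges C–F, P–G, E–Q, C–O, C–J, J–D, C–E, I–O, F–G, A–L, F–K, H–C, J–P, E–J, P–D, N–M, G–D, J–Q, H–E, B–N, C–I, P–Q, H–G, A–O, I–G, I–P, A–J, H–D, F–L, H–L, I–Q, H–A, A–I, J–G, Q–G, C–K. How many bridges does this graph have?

The edges on the cycle H-C-E-H are not bridges since each lies on that cycle.
But removing B–N disconnects B from N; removing M–N disconnects M from N — these are bridges.
That makes 2 bridges.

2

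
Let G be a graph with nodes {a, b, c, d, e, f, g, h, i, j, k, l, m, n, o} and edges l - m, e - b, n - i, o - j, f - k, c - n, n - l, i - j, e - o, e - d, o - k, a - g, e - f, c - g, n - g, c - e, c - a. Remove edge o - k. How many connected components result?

2

o and k are still connected via o-e-f-k, so the component count stays at 2.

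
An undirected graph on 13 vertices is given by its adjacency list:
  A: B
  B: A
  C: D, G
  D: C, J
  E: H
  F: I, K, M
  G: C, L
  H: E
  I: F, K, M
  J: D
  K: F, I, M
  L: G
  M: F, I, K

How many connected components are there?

4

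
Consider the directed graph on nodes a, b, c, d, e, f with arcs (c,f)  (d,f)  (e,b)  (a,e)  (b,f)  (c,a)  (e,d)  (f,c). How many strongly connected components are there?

1

{a, b, c, d, e, f} are all mutually reachable — one SCC of size 6.
That gives 1 strongly connected component.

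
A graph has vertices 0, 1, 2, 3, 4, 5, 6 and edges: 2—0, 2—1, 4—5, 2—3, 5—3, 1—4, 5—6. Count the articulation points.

2

Removing 2 increases the component count from 1 to 2, so 2 is a cut vertex.
Removing 5 increases the component count from 1 to 2, so 5 is a cut vertex.
By contrast removing 3 leaves 1 component; it is not a cut vertex. No other vertex is a cut vertex either.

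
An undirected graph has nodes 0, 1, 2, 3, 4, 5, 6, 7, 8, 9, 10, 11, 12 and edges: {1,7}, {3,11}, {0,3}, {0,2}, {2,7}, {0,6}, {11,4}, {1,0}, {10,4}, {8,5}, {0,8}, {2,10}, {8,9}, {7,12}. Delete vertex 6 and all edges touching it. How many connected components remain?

With 6 gone, the remaining components are: {0, 1, 2, 3, 4, 5, 7, 8, 9, 10, 11, 12}.
That is 1 component.

1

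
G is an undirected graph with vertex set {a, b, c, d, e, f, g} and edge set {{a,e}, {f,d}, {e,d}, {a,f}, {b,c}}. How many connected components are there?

3

g is isolated — a component by itself.
Starting from b we can reach b, c. That is one component of size 2.
Starting from a we can reach a, d, e, f. That is one component of size 4.
Total: 3 components.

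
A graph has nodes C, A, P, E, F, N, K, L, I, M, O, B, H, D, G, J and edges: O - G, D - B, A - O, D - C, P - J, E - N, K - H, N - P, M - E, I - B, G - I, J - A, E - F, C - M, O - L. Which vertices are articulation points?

E, O

Removing E increases the component count from 2 to 3, so E is a cut vertex.
Removing O increases the component count from 2 to 3, so O is a cut vertex.
By contrast removing L leaves 2 components; it is not a cut vertex. No other vertex is a cut vertex either.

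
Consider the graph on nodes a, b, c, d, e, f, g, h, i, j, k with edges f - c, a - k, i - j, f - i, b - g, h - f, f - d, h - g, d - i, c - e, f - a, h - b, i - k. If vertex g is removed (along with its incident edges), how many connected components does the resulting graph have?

With g gone, the remaining components are: {a, b, c, d, e, f, h, i, j, k}.
That is 1 component.

1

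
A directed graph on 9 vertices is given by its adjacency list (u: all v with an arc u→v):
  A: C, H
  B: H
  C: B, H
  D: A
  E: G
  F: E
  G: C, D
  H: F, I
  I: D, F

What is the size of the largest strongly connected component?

9

{A, B, C, D, E, F, G, H, I} are all mutually reachable — one SCC of size 9.
The largest has 9 vertices.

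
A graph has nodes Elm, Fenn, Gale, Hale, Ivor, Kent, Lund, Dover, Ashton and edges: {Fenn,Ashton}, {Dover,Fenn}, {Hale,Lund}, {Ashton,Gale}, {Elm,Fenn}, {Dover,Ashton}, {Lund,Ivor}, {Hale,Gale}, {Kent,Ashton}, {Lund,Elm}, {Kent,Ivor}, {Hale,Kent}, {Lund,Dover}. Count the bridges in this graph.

The edges on the cycle Lund-Dover-Fenn-Elm-Lund are not bridges since each lies on that cycle.
Every edge lies on some cycle, so there are no bridges.

0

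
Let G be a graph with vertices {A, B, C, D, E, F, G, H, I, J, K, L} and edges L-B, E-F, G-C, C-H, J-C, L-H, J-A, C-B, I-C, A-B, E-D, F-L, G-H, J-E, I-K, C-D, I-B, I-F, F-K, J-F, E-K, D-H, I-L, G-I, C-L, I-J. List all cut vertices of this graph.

none

Removing J, for instance, still leaves 1 component. No single vertex removal increases the component count — the graph has no articulation points.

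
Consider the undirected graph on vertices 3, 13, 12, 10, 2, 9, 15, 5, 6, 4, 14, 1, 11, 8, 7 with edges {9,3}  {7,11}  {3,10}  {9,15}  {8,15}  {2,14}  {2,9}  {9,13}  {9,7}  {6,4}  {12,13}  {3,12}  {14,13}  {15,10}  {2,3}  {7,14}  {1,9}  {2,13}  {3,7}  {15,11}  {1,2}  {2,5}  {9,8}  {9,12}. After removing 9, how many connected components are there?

2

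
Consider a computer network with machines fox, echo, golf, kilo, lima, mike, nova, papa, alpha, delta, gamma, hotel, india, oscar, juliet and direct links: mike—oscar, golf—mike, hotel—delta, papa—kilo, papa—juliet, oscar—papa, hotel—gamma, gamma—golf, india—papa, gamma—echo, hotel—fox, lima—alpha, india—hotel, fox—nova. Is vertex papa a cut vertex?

Yes

Deleting papa raises the number of components from 2 to 4, so papa is a cut vertex.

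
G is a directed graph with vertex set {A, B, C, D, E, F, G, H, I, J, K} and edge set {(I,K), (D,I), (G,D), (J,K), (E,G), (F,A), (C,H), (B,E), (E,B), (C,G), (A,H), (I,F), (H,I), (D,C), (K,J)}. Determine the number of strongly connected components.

4

{A, F, H, I} are all mutually reachable — one SCC of size 4.
{C, D, G} are all mutually reachable — one SCC of size 3.
{J, K} are all mutually reachable — one SCC of size 2.
{B, E} are all mutually reachable — one SCC of size 2.
That gives 4 strongly connected components.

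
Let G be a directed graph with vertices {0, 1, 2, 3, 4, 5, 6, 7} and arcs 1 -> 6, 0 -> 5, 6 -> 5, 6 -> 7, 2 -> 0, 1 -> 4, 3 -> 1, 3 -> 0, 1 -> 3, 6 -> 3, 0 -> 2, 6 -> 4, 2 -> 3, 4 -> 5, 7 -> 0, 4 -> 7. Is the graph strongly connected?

There is no directed path from 5 to 0, so the graph is not strongly connected.

No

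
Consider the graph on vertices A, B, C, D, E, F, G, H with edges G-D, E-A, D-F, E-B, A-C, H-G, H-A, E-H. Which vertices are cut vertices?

Removing A increases the component count from 1 to 2, so A is a cut vertex.
Removing D increases the component count from 1 to 2, so D is a cut vertex.
Removing E increases the component count from 1 to 2, so E is a cut vertex.
Likewise G, H are cut vertices.
By contrast removing C leaves 1 component; it is not a cut vertex. No other vertex is a cut vertex either.

A, D, E, G, H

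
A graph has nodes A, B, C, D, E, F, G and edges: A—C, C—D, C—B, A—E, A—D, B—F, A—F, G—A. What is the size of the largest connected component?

7

Starting from A we can reach A, B, C, D, E, F, G. That is one component of size 7.
The largest has 7 vertices.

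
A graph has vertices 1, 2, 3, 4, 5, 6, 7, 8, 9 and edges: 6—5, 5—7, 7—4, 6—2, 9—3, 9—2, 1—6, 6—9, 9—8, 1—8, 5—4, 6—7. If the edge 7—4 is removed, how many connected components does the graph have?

1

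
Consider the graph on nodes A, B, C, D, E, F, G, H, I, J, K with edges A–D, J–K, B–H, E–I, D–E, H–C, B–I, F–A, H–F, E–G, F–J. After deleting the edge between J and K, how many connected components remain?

2

Before removal there is 1 component.
J–K is a bridge — removing it separates J's side from K's side.
After removal: 2 components.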